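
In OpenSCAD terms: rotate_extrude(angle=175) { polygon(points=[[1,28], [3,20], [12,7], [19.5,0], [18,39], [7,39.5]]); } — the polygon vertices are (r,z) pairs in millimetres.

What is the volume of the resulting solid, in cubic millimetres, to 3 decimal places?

Profile (r,z), 6 vertices: (1,28) (3,20) (12,7) (19.5,0) (18,39) (7,39.5)
edge 0: (1,28)→(3,20)  cross = 1·20 − 3·28 = -64.0000; (r_i+r_j)·cross = 4·-64.0000 = -256.0000
edge 1: (3,20)→(12,7)  cross = 3·7 − 12·20 = -219.0000; (r_i+r_j)·cross = 15·-219.0000 = -3285.0000
edge 2: (12,7)→(19.5,0)  cross = 12·0 − 19.5·7 = -136.5000; (r_i+r_j)·cross = 31.5·-136.5000 = -4299.7500
edge 3: (19.5,0)→(18,39)  cross = 19.5·39 − 18·0 = 760.5000; (r_i+r_j)·cross = 37.5·760.5000 = 28518.7500
edge 4: (18,39)→(7,39.5)  cross = 18·39.5 − 7·39 = 438.0000; (r_i+r_j)·cross = 25·438.0000 = 10950.0000
edge 5: (7,39.5)→(1,28)  cross = 7·28 − 1·39.5 = 156.5000; (r_i+r_j)·cross = 8·156.5000 = 1252.0000
Σcross = 935.5000 → A = |Σcross|/2 = 467.7500 mm²
Σ(r_i+r_j)·cross = 32880.0000 → first moment M = |Σ|/6 = 5480.0000
R_c = M/A = 5480.0000/467.7500 = 11.7157 mm
θ = 175° = 3.054326 rad
V = θ·R_c·A = 3.054326·11.7157·467.7500 = 16737.708 mm³

Volume = 16737.708 mm³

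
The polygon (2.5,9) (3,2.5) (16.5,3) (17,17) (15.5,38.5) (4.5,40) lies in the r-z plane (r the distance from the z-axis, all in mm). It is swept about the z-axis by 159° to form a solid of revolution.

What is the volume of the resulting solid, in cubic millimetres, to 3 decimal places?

Volume = 13029.548 mm³

Profile (r,z), 6 vertices: (2.5,9) (3,2.5) (16.5,3) (17,17) (15.5,38.5) (4.5,40)
edge 0: (2.5,9)→(3,2.5)  cross = 2.5·2.5 − 3·9 = -20.7500; (r_i+r_j)·cross = 5.5·-20.7500 = -114.1250
edge 1: (3,2.5)→(16.5,3)  cross = 3·3 − 16.5·2.5 = -32.2500; (r_i+r_j)·cross = 19.5·-32.2500 = -628.8750
edge 2: (16.5,3)→(17,17)  cross = 16.5·17 − 17·3 = 229.5000; (r_i+r_j)·cross = 33.5·229.5000 = 7688.2500
edge 3: (17,17)→(15.5,38.5)  cross = 17·38.5 − 15.5·17 = 391.0000; (r_i+r_j)·cross = 32.5·391.0000 = 12707.5000
edge 4: (15.5,38.5)→(4.5,40)  cross = 15.5·40 − 4.5·38.5 = 446.7500; (r_i+r_j)·cross = 20·446.7500 = 8935.0000
edge 5: (4.5,40)→(2.5,9)  cross = 4.5·9 − 2.5·40 = -59.5000; (r_i+r_j)·cross = 7·-59.5000 = -416.5000
Σcross = 954.7500 → A = |Σcross|/2 = 477.3750 mm²
Σ(r_i+r_j)·cross = 28171.2500 → first moment M = |Σ|/6 = 4695.2083
R_c = M/A = 4695.2083/477.3750 = 9.8355 mm
θ = 159° = 2.775074 rad
V = θ·R_c·A = 2.775074·9.8355·477.3750 = 13029.548 mm³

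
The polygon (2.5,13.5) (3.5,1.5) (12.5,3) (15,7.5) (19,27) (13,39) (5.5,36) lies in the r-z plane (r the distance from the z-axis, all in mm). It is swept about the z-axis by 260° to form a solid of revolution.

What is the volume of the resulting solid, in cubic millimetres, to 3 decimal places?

Volume = 20357.106 mm³

Profile (r,z), 7 vertices: (2.5,13.5) (3.5,1.5) (12.5,3) (15,7.5) (19,27) (13,39) (5.5,36)
edge 0: (2.5,13.5)→(3.5,1.5)  cross = 2.5·1.5 − 3.5·13.5 = -43.5000; (r_i+r_j)·cross = 6·-43.5000 = -261.0000
edge 1: (3.5,1.5)→(12.5,3)  cross = 3.5·3 − 12.5·1.5 = -8.2500; (r_i+r_j)·cross = 16·-8.2500 = -132.0000
edge 2: (12.5,3)→(15,7.5)  cross = 12.5·7.5 − 15·3 = 48.7500; (r_i+r_j)·cross = 27.5·48.7500 = 1340.6250
edge 3: (15,7.5)→(19,27)  cross = 15·27 − 19·7.5 = 262.5000; (r_i+r_j)·cross = 34·262.5000 = 8925.0000
edge 4: (19,27)→(13,39)  cross = 19·39 − 13·27 = 390.0000; (r_i+r_j)·cross = 32·390.0000 = 12480.0000
edge 5: (13,39)→(5.5,36)  cross = 13·36 − 5.5·39 = 253.5000; (r_i+r_j)·cross = 18.5·253.5000 = 4689.7500
edge 6: (5.5,36)→(2.5,13.5)  cross = 5.5·13.5 − 2.5·36 = -15.7500; (r_i+r_j)·cross = 8·-15.7500 = -126.0000
Σcross = 887.2500 → A = |Σcross|/2 = 443.6250 mm²
Σ(r_i+r_j)·cross = 26916.3750 → first moment M = |Σ|/6 = 4486.0625
R_c = M/A = 4486.0625/443.6250 = 10.1123 mm
θ = 260° = 4.537856 rad
V = θ·R_c·A = 4.537856·10.1123·443.6250 = 20357.106 mm³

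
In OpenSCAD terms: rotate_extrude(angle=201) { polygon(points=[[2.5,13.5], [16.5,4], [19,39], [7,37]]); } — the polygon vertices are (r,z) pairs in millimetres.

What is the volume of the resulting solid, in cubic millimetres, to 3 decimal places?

Profile (r,z), 4 vertices: (2.5,13.5) (16.5,4) (19,39) (7,37)
edge 0: (2.5,13.5)→(16.5,4)  cross = 2.5·4 − 16.5·13.5 = -212.7500; (r_i+r_j)·cross = 19·-212.7500 = -4042.2500
edge 1: (16.5,4)→(19,39)  cross = 16.5·39 − 19·4 = 567.5000; (r_i+r_j)·cross = 35.5·567.5000 = 20146.2500
edge 2: (19,39)→(7,37)  cross = 19·37 − 7·39 = 430.0000; (r_i+r_j)·cross = 26·430.0000 = 11180.0000
edge 3: (7,37)→(2.5,13.5)  cross = 7·13.5 − 2.5·37 = 2.0000; (r_i+r_j)·cross = 9.5·2.0000 = 19.0000
Σcross = 786.7500 → A = |Σcross|/2 = 393.3750 mm²
Σ(r_i+r_j)·cross = 27303.0000 → first moment M = |Σ|/6 = 4550.5000
R_c = M/A = 4550.5000/393.3750 = 11.5678 mm
θ = 201° = 3.508112 rad
V = θ·R_c·A = 3.508112·11.5678·393.3750 = 15963.663 mm³

Volume = 15963.663 mm³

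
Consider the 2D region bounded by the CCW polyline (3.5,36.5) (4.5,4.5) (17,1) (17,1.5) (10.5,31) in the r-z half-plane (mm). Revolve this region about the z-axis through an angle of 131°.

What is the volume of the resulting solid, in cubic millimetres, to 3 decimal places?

Volume = 5890.814 mm³

Profile (r,z), 5 vertices: (3.5,36.5) (4.5,4.5) (17,1) (17,1.5) (10.5,31)
edge 0: (3.5,36.5)→(4.5,4.5)  cross = 3.5·4.5 − 4.5·36.5 = -148.5000; (r_i+r_j)·cross = 8·-148.5000 = -1188.0000
edge 1: (4.5,4.5)→(17,1)  cross = 4.5·1 − 17·4.5 = -72.0000; (r_i+r_j)·cross = 21.5·-72.0000 = -1548.0000
edge 2: (17,1)→(17,1.5)  cross = 17·1.5 − 17·1 = 8.5000; (r_i+r_j)·cross = 34·8.5000 = 289.0000
edge 3: (17,1.5)→(10.5,31)  cross = 17·31 − 10.5·1.5 = 511.2500; (r_i+r_j)·cross = 27.5·511.2500 = 14059.3750
edge 4: (10.5,31)→(3.5,36.5)  cross = 10.5·36.5 − 3.5·31 = 274.7500; (r_i+r_j)·cross = 14·274.7500 = 3846.5000
Σcross = 574.0000 → A = |Σcross|/2 = 287.0000 mm²
Σ(r_i+r_j)·cross = 15458.8750 → first moment M = |Σ|/6 = 2576.4792
R_c = M/A = 2576.4792/287.0000 = 8.9773 mm
θ = 131° = 2.286381 rad
V = θ·R_c·A = 2.286381·8.9773·287.0000 = 5890.814 mm³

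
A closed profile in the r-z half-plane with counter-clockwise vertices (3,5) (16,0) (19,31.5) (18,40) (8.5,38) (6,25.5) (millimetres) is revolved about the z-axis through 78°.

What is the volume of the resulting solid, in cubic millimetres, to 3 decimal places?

Volume = 7214.142 mm³

Profile (r,z), 6 vertices: (3,5) (16,0) (19,31.5) (18,40) (8.5,38) (6,25.5)
edge 0: (3,5)→(16,0)  cross = 3·0 − 16·5 = -80.0000; (r_i+r_j)·cross = 19·-80.0000 = -1520.0000
edge 1: (16,0)→(19,31.5)  cross = 16·31.5 − 19·0 = 504.0000; (r_i+r_j)·cross = 35·504.0000 = 17640.0000
edge 2: (19,31.5)→(18,40)  cross = 19·40 − 18·31.5 = 193.0000; (r_i+r_j)·cross = 37·193.0000 = 7141.0000
edge 3: (18,40)→(8.5,38)  cross = 18·38 − 8.5·40 = 344.0000; (r_i+r_j)·cross = 26.5·344.0000 = 9116.0000
edge 4: (8.5,38)→(6,25.5)  cross = 8.5·25.5 − 6·38 = -11.2500; (r_i+r_j)·cross = 14.5·-11.2500 = -163.1250
edge 5: (6,25.5)→(3,5)  cross = 6·5 − 3·25.5 = -46.5000; (r_i+r_j)·cross = 9·-46.5000 = -418.5000
Σcross = 903.2500 → A = |Σcross|/2 = 451.6250 mm²
Σ(r_i+r_j)·cross = 31795.3750 → first moment M = |Σ|/6 = 5299.2292
R_c = M/A = 5299.2292/451.6250 = 11.7337 mm
θ = 78° = 1.361357 rad
V = θ·R_c·A = 1.361357·11.7337·451.6250 = 7214.142 mm³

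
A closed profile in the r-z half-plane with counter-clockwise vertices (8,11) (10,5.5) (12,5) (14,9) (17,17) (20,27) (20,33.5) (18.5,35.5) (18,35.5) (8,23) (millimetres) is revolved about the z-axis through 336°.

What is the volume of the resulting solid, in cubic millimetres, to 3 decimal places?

Volume = 17253.278 mm³

Profile (r,z), 10 vertices: (8,11) (10,5.5) (12,5) (14,9) (17,17) (20,27) (20,33.5) (18.5,35.5) (18,35.5) (8,23)
edge 0: (8,11)→(10,5.5)  cross = 8·5.5 − 10·11 = -66.0000; (r_i+r_j)·cross = 18·-66.0000 = -1188.0000
edge 1: (10,5.5)→(12,5)  cross = 10·5 − 12·5.5 = -16.0000; (r_i+r_j)·cross = 22·-16.0000 = -352.0000
edge 2: (12,5)→(14,9)  cross = 12·9 − 14·5 = 38.0000; (r_i+r_j)·cross = 26·38.0000 = 988.0000
edge 3: (14,9)→(17,17)  cross = 14·17 − 17·9 = 85.0000; (r_i+r_j)·cross = 31·85.0000 = 2635.0000
edge 4: (17,17)→(20,27)  cross = 17·27 − 20·17 = 119.0000; (r_i+r_j)·cross = 37·119.0000 = 4403.0000
edge 5: (20,27)→(20,33.5)  cross = 20·33.5 − 20·27 = 130.0000; (r_i+r_j)·cross = 40·130.0000 = 5200.0000
edge 6: (20,33.5)→(18.5,35.5)  cross = 20·35.5 − 18.5·33.5 = 90.2500; (r_i+r_j)·cross = 38.5·90.2500 = 3474.6250
edge 7: (18.5,35.5)→(18,35.5)  cross = 18.5·35.5 − 18·35.5 = 17.7500; (r_i+r_j)·cross = 36.5·17.7500 = 647.8750
edge 8: (18,35.5)→(8,23)  cross = 18·23 − 8·35.5 = 130.0000; (r_i+r_j)·cross = 26·130.0000 = 3380.0000
edge 9: (8,23)→(8,11)  cross = 8·11 − 8·23 = -96.0000; (r_i+r_j)·cross = 16·-96.0000 = -1536.0000
Σcross = 432.0000 → A = |Σcross|/2 = 216.0000 mm²
Σ(r_i+r_j)·cross = 17652.5000 → first moment M = |Σ|/6 = 2942.0833
R_c = M/A = 2942.0833/216.0000 = 13.6208 mm
θ = 336° = 5.864306 rad
V = θ·R_c·A = 5.864306·13.6208·216.0000 = 17253.278 mm³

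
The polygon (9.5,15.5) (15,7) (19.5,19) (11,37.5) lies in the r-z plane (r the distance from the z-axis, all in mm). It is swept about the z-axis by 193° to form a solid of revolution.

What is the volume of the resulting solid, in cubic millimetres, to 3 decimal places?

Profile (r,z), 4 vertices: (9.5,15.5) (15,7) (19.5,19) (11,37.5)
edge 0: (9.5,15.5)→(15,7)  cross = 9.5·7 − 15·15.5 = -166.0000; (r_i+r_j)·cross = 24.5·-166.0000 = -4067.0000
edge 1: (15,7)→(19.5,19)  cross = 15·19 − 19.5·7 = 148.5000; (r_i+r_j)·cross = 34.5·148.5000 = 5123.2500
edge 2: (19.5,19)→(11,37.5)  cross = 19.5·37.5 − 11·19 = 522.2500; (r_i+r_j)·cross = 30.5·522.2500 = 15928.6250
edge 3: (11,37.5)→(9.5,15.5)  cross = 11·15.5 − 9.5·37.5 = -185.7500; (r_i+r_j)·cross = 20.5·-185.7500 = -3807.8750
Σcross = 319.0000 → A = |Σcross|/2 = 159.5000 mm²
Σ(r_i+r_j)·cross = 13177.0000 → first moment M = |Σ|/6 = 2196.1667
R_c = M/A = 2196.1667/159.5000 = 13.7691 mm
θ = 193° = 3.368485 rad
V = θ·R_c·A = 3.368485·13.7691·159.5000 = 7397.755 mm³

Volume = 7397.755 mm³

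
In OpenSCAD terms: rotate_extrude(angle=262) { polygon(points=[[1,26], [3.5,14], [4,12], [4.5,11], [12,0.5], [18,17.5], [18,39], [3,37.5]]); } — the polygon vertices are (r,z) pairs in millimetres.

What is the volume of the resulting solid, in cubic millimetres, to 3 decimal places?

Profile (r,z), 8 vertices: (1,26) (3.5,14) (4,12) (4.5,11) (12,0.5) (18,17.5) (18,39) (3,37.5)
edge 0: (1,26)→(3.5,14)  cross = 1·14 − 3.5·26 = -77.0000; (r_i+r_j)·cross = 4.5·-77.0000 = -346.5000
edge 1: (3.5,14)→(4,12)  cross = 3.5·12 − 4·14 = -14.0000; (r_i+r_j)·cross = 7.5·-14.0000 = -105.0000
edge 2: (4,12)→(4.5,11)  cross = 4·11 − 4.5·12 = -10.0000; (r_i+r_j)·cross = 8.5·-10.0000 = -85.0000
edge 3: (4.5,11)→(12,0.5)  cross = 4.5·0.5 − 12·11 = -129.7500; (r_i+r_j)·cross = 16.5·-129.7500 = -2140.8750
edge 4: (12,0.5)→(18,17.5)  cross = 12·17.5 − 18·0.5 = 201.0000; (r_i+r_j)·cross = 30·201.0000 = 6030.0000
edge 5: (18,17.5)→(18,39)  cross = 18·39 − 18·17.5 = 387.0000; (r_i+r_j)·cross = 36·387.0000 = 13932.0000
edge 6: (18,39)→(3,37.5)  cross = 18·37.5 − 3·39 = 558.0000; (r_i+r_j)·cross = 21·558.0000 = 11718.0000
edge 7: (3,37.5)→(1,26)  cross = 3·26 − 1·37.5 = 40.5000; (r_i+r_j)·cross = 4·40.5000 = 162.0000
Σcross = 955.7500 → A = |Σcross|/2 = 477.8750 mm²
Σ(r_i+r_j)·cross = 29164.6250 → first moment M = |Σ|/6 = 4860.7708
R_c = M/A = 4860.7708/477.8750 = 10.1716 mm
θ = 262° = 4.572763 rad
V = θ·R_c·A = 4.572763·10.1716·477.8750 = 22227.151 mm³

Volume = 22227.151 mm³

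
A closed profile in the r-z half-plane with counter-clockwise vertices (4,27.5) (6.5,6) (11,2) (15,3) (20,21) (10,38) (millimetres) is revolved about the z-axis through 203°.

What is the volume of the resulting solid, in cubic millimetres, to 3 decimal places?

Profile (r,z), 6 vertices: (4,27.5) (6.5,6) (11,2) (15,3) (20,21) (10,38)
edge 0: (4,27.5)→(6.5,6)  cross = 4·6 − 6.5·27.5 = -154.7500; (r_i+r_j)·cross = 10.5·-154.7500 = -1624.8750
edge 1: (6.5,6)→(11,2)  cross = 6.5·2 − 11·6 = -53.0000; (r_i+r_j)·cross = 17.5·-53.0000 = -927.5000
edge 2: (11,2)→(15,3)  cross = 11·3 − 15·2 = 3.0000; (r_i+r_j)·cross = 26·3.0000 = 78.0000
edge 3: (15,3)→(20,21)  cross = 15·21 − 20·3 = 255.0000; (r_i+r_j)·cross = 35·255.0000 = 8925.0000
edge 4: (20,21)→(10,38)  cross = 20·38 − 10·21 = 550.0000; (r_i+r_j)·cross = 30·550.0000 = 16500.0000
edge 5: (10,38)→(4,27.5)  cross = 10·27.5 − 4·38 = 123.0000; (r_i+r_j)·cross = 14·123.0000 = 1722.0000
Σcross = 723.2500 → A = |Σcross|/2 = 361.6250 mm²
Σ(r_i+r_j)·cross = 24672.6250 → first moment M = |Σ|/6 = 4112.1042
R_c = M/A = 4112.1042/361.6250 = 11.3712 mm
θ = 203° = 3.543018 rad
V = θ·R_c·A = 3.543018·11.3712·361.6250 = 14569.261 mm³

Volume = 14569.261 mm³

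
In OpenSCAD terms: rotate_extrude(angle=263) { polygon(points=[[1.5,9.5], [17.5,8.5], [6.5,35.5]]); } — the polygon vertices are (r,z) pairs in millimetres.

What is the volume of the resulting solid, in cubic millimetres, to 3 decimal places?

Profile (r,z), 3 vertices: (1.5,9.5) (17.5,8.5) (6.5,35.5)
edge 0: (1.5,9.5)→(17.5,8.5)  cross = 1.5·8.5 − 17.5·9.5 = -153.5000; (r_i+r_j)·cross = 19·-153.5000 = -2916.5000
edge 1: (17.5,8.5)→(6.5,35.5)  cross = 17.5·35.5 − 6.5·8.5 = 566.0000; (r_i+r_j)·cross = 24·566.0000 = 13584.0000
edge 2: (6.5,35.5)→(1.5,9.5)  cross = 6.5·9.5 − 1.5·35.5 = 8.5000; (r_i+r_j)·cross = 8·8.5000 = 68.0000
Σcross = 421.0000 → A = |Σcross|/2 = 210.5000 mm²
Σ(r_i+r_j)·cross = 10735.5000 → first moment M = |Σ|/6 = 1789.2500
R_c = M/A = 1789.2500/210.5000 = 8.5000 mm
θ = 263° = 4.590216 rad
V = θ·R_c·A = 4.590216·8.5000·210.5000 = 8213.044 mm³

Volume = 8213.044 mm³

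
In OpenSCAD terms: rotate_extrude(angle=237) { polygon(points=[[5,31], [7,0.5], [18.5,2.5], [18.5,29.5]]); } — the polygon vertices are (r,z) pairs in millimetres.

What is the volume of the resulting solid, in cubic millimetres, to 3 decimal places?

Profile (r,z), 4 vertices: (5,31) (7,0.5) (18.5,2.5) (18.5,29.5)
edge 0: (5,31)→(7,0.5)  cross = 5·0.5 − 7·31 = -214.5000; (r_i+r_j)·cross = 12·-214.5000 = -2574.0000
edge 1: (7,0.5)→(18.5,2.5)  cross = 7·2.5 − 18.5·0.5 = 8.2500; (r_i+r_j)·cross = 25.5·8.2500 = 210.3750
edge 2: (18.5,2.5)→(18.5,29.5)  cross = 18.5·29.5 − 18.5·2.5 = 499.5000; (r_i+r_j)·cross = 37·499.5000 = 18481.5000
edge 3: (18.5,29.5)→(5,31)  cross = 18.5·31 − 5·29.5 = 426.0000; (r_i+r_j)·cross = 23.5·426.0000 = 10011.0000
Σcross = 719.2500 → A = |Σcross|/2 = 359.6250 mm²
Σ(r_i+r_j)·cross = 26128.8750 → first moment M = |Σ|/6 = 4354.8125
R_c = M/A = 4354.8125/359.6250 = 12.1093 mm
θ = 237° = 4.136430 rad
V = θ·R_c·A = 4.136430·12.1093·359.6250 = 18013.378 mm³

Volume = 18013.378 mm³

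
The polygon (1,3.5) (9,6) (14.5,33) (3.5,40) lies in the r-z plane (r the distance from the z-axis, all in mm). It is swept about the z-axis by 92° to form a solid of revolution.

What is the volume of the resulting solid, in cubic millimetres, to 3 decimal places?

Volume = 3456.577 mm³

Profile (r,z), 4 vertices: (1,3.5) (9,6) (14.5,33) (3.5,40)
edge 0: (1,3.5)→(9,6)  cross = 1·6 − 9·3.5 = -25.5000; (r_i+r_j)·cross = 10·-25.5000 = -255.0000
edge 1: (9,6)→(14.5,33)  cross = 9·33 − 14.5·6 = 210.0000; (r_i+r_j)·cross = 23.5·210.0000 = 4935.0000
edge 2: (14.5,33)→(3.5,40)  cross = 14.5·40 − 3.5·33 = 464.5000; (r_i+r_j)·cross = 18·464.5000 = 8361.0000
edge 3: (3.5,40)→(1,3.5)  cross = 3.5·3.5 − 1·40 = -27.7500; (r_i+r_j)·cross = 4.5·-27.7500 = -124.8750
Σcross = 621.2500 → A = |Σcross|/2 = 310.6250 mm²
Σ(r_i+r_j)·cross = 12916.1250 → first moment M = |Σ|/6 = 2152.6875
R_c = M/A = 2152.6875/310.6250 = 6.9302 mm
θ = 92° = 1.605703 rad
V = θ·R_c·A = 1.605703·6.9302·310.6250 = 3456.577 mm³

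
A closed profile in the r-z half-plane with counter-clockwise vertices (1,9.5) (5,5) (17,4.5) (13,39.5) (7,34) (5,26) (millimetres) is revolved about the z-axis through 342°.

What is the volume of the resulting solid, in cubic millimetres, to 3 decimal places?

Profile (r,z), 6 vertices: (1,9.5) (5,5) (17,4.5) (13,39.5) (7,34) (5,26)
edge 0: (1,9.5)→(5,5)  cross = 1·5 − 5·9.5 = -42.5000; (r_i+r_j)·cross = 6·-42.5000 = -255.0000
edge 1: (5,5)→(17,4.5)  cross = 5·4.5 − 17·5 = -62.5000; (r_i+r_j)·cross = 22·-62.5000 = -1375.0000
edge 2: (17,4.5)→(13,39.5)  cross = 17·39.5 − 13·4.5 = 613.0000; (r_i+r_j)·cross = 30·613.0000 = 18390.0000
edge 3: (13,39.5)→(7,34)  cross = 13·34 − 7·39.5 = 165.5000; (r_i+r_j)·cross = 20·165.5000 = 3310.0000
edge 4: (7,34)→(5,26)  cross = 7·26 − 5·34 = 12.0000; (r_i+r_j)·cross = 12·12.0000 = 144.0000
edge 5: (5,26)→(1,9.5)  cross = 5·9.5 − 1·26 = 21.5000; (r_i+r_j)·cross = 6·21.5000 = 129.0000
Σcross = 707.0000 → A = |Σcross|/2 = 353.5000 mm²
Σ(r_i+r_j)·cross = 20343.0000 → first moment M = |Σ|/6 = 3390.5000
R_c = M/A = 3390.5000/353.5000 = 9.5912 mm
θ = 342° = 5.969026 rad
V = θ·R_c·A = 5.969026·9.5912·353.5000 = 20237.983 mm³

Volume = 20237.983 mm³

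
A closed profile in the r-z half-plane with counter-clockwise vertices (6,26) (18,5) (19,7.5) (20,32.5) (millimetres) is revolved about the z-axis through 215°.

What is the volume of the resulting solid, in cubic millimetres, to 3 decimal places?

Profile (r,z), 4 vertices: (6,26) (18,5) (19,7.5) (20,32.5)
edge 0: (6,26)→(18,5)  cross = 6·5 − 18·26 = -438.0000; (r_i+r_j)·cross = 24·-438.0000 = -10512.0000
edge 1: (18,5)→(19,7.5)  cross = 18·7.5 − 19·5 = 40.0000; (r_i+r_j)·cross = 37·40.0000 = 1480.0000
edge 2: (19,7.5)→(20,32.5)  cross = 19·32.5 − 20·7.5 = 467.5000; (r_i+r_j)·cross = 39·467.5000 = 18232.5000
edge 3: (20,32.5)→(6,26)  cross = 20·26 − 6·32.5 = 325.0000; (r_i+r_j)·cross = 26·325.0000 = 8450.0000
Σcross = 394.5000 → A = |Σcross|/2 = 197.2500 mm²
Σ(r_i+r_j)·cross = 17650.5000 → first moment M = |Σ|/6 = 2941.7500
R_c = M/A = 2941.7500/197.2500 = 14.9138 mm
θ = 215° = 3.752458 rad
V = θ·R_c·A = 3.752458·14.9138·197.2500 = 11038.793 mm³

Volume = 11038.793 mm³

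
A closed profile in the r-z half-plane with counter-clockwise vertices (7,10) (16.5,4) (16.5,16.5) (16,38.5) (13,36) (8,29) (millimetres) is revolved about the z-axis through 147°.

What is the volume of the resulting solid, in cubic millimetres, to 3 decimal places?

Profile (r,z), 6 vertices: (7,10) (16.5,4) (16.5,16.5) (16,38.5) (13,36) (8,29)
edge 0: (7,10)→(16.5,4)  cross = 7·4 − 16.5·10 = -137.0000; (r_i+r_j)·cross = 23.5·-137.0000 = -3219.5000
edge 1: (16.5,4)→(16.5,16.5)  cross = 16.5·16.5 − 16.5·4 = 206.2500; (r_i+r_j)·cross = 33·206.2500 = 6806.2500
edge 2: (16.5,16.5)→(16,38.5)  cross = 16.5·38.5 − 16·16.5 = 371.2500; (r_i+r_j)·cross = 32.5·371.2500 = 12065.6250
edge 3: (16,38.5)→(13,36)  cross = 16·36 − 13·38.5 = 75.5000; (r_i+r_j)·cross = 29·75.5000 = 2189.5000
edge 4: (13,36)→(8,29)  cross = 13·29 − 8·36 = 89.0000; (r_i+r_j)·cross = 21·89.0000 = 1869.0000
edge 5: (8,29)→(7,10)  cross = 8·10 − 7·29 = -123.0000; (r_i+r_j)·cross = 15·-123.0000 = -1845.0000
Σcross = 482.0000 → A = |Σcross|/2 = 241.0000 mm²
Σ(r_i+r_j)·cross = 17865.8750 → first moment M = |Σ|/6 = 2977.6458
R_c = M/A = 2977.6458/241.0000 = 12.3554 mm
θ = 147° = 2.565634 rad
V = θ·R_c·A = 2.565634·12.3554·241.0000 = 7639.549 mm³

Volume = 7639.549 mm³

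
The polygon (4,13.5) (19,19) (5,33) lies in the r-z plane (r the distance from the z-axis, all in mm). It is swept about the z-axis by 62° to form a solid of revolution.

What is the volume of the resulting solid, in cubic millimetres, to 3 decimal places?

Volume = 1449.298 mm³

Profile (r,z), 3 vertices: (4,13.5) (19,19) (5,33)
edge 0: (4,13.5)→(19,19)  cross = 4·19 − 19·13.5 = -180.5000; (r_i+r_j)·cross = 23·-180.5000 = -4151.5000
edge 1: (19,19)→(5,33)  cross = 19·33 − 5·19 = 532.0000; (r_i+r_j)·cross = 24·532.0000 = 12768.0000
edge 2: (5,33)→(4,13.5)  cross = 5·13.5 − 4·33 = -64.5000; (r_i+r_j)·cross = 9·-64.5000 = -580.5000
Σcross = 287.0000 → A = |Σcross|/2 = 143.5000 mm²
Σ(r_i+r_j)·cross = 8036.0000 → first moment M = |Σ|/6 = 1339.3333
R_c = M/A = 1339.3333/143.5000 = 9.3333 mm
θ = 62° = 1.082104 rad
V = θ·R_c·A = 1.082104·9.3333·143.5000 = 1449.298 mm³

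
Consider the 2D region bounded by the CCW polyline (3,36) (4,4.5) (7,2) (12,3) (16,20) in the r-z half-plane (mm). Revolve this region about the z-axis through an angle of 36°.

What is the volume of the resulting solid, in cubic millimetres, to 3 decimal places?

Volume = 1460.945 mm³

Profile (r,z), 5 vertices: (3,36) (4,4.5) (7,2) (12,3) (16,20)
edge 0: (3,36)→(4,4.5)  cross = 3·4.5 − 4·36 = -130.5000; (r_i+r_j)·cross = 7·-130.5000 = -913.5000
edge 1: (4,4.5)→(7,2)  cross = 4·2 − 7·4.5 = -23.5000; (r_i+r_j)·cross = 11·-23.5000 = -258.5000
edge 2: (7,2)→(12,3)  cross = 7·3 − 12·2 = -3.0000; (r_i+r_j)·cross = 19·-3.0000 = -57.0000
edge 3: (12,3)→(16,20)  cross = 12·20 − 16·3 = 192.0000; (r_i+r_j)·cross = 28·192.0000 = 5376.0000
edge 4: (16,20)→(3,36)  cross = 16·36 − 3·20 = 516.0000; (r_i+r_j)·cross = 19·516.0000 = 9804.0000
Σcross = 551.0000 → A = |Σcross|/2 = 275.5000 mm²
Σ(r_i+r_j)·cross = 13951.0000 → first moment M = |Σ|/6 = 2325.1667
R_c = M/A = 2325.1667/275.5000 = 8.4398 mm
θ = 36° = 0.628319 rad
V = θ·R_c·A = 0.628319·8.4398·275.5000 = 1460.945 mm³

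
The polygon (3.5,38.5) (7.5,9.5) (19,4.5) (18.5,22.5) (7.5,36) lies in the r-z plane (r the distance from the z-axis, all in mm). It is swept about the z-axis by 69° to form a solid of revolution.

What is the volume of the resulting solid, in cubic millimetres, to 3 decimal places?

Volume = 4200.669 mm³

Profile (r,z), 5 vertices: (3.5,38.5) (7.5,9.5) (19,4.5) (18.5,22.5) (7.5,36)
edge 0: (3.5,38.5)→(7.5,9.5)  cross = 3.5·9.5 − 7.5·38.5 = -255.5000; (r_i+r_j)·cross = 11·-255.5000 = -2810.5000
edge 1: (7.5,9.5)→(19,4.5)  cross = 7.5·4.5 − 19·9.5 = -146.7500; (r_i+r_j)·cross = 26.5·-146.7500 = -3888.8750
edge 2: (19,4.5)→(18.5,22.5)  cross = 19·22.5 − 18.5·4.5 = 344.2500; (r_i+r_j)·cross = 37.5·344.2500 = 12909.3750
edge 3: (18.5,22.5)→(7.5,36)  cross = 18.5·36 − 7.5·22.5 = 497.2500; (r_i+r_j)·cross = 26·497.2500 = 12928.5000
edge 4: (7.5,36)→(3.5,38.5)  cross = 7.5·38.5 − 3.5·36 = 162.7500; (r_i+r_j)·cross = 11·162.7500 = 1790.2500
Σcross = 602.0000 → A = |Σcross|/2 = 301.0000 mm²
Σ(r_i+r_j)·cross = 20928.7500 → first moment M = |Σ|/6 = 3488.1250
R_c = M/A = 3488.1250/301.0000 = 11.5885 mm
θ = 69° = 1.204277 rad
V = θ·R_c·A = 1.204277·11.5885·301.0000 = 4200.669 mm³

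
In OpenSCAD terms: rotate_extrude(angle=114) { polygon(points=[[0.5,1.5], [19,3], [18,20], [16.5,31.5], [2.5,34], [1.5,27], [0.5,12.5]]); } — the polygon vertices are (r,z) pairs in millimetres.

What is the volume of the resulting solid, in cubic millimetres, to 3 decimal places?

Profile (r,z), 7 vertices: (0.5,1.5) (19,3) (18,20) (16.5,31.5) (2.5,34) (1.5,27) (0.5,12.5)
edge 0: (0.5,1.5)→(19,3)  cross = 0.5·3 − 19·1.5 = -27.0000; (r_i+r_j)·cross = 19.5·-27.0000 = -526.5000
edge 1: (19,3)→(18,20)  cross = 19·20 − 18·3 = 326.0000; (r_i+r_j)·cross = 37·326.0000 = 12062.0000
edge 2: (18,20)→(16.5,31.5)  cross = 18·31.5 − 16.5·20 = 237.0000; (r_i+r_j)·cross = 34.5·237.0000 = 8176.5000
edge 3: (16.5,31.5)→(2.5,34)  cross = 16.5·34 − 2.5·31.5 = 482.2500; (r_i+r_j)·cross = 19·482.2500 = 9162.7500
edge 4: (2.5,34)→(1.5,27)  cross = 2.5·27 − 1.5·34 = 16.5000; (r_i+r_j)·cross = 4·16.5000 = 66.0000
edge 5: (1.5,27)→(0.5,12.5)  cross = 1.5·12.5 − 0.5·27 = 5.2500; (r_i+r_j)·cross = 2·5.2500 = 10.5000
edge 6: (0.5,12.5)→(0.5,1.5)  cross = 0.5·1.5 − 0.5·12.5 = -5.5000; (r_i+r_j)·cross = 1·-5.5000 = -5.5000
Σcross = 1034.5000 → A = |Σcross|/2 = 517.2500 mm²
Σ(r_i+r_j)·cross = 28945.7500 → first moment M = |Σ|/6 = 4824.2917
R_c = M/A = 4824.2917/517.2500 = 9.3268 mm
θ = 114° = 1.989675 rad
V = θ·R_c·A = 1.989675·9.3268·517.2500 = 9598.774 mm³

Volume = 9598.774 mm³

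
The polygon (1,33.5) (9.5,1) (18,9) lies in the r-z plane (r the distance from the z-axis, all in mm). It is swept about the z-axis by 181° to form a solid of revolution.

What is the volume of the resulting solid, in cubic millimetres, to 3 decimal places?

Volume = 5165.632 mm³

Profile (r,z), 3 vertices: (1,33.5) (9.5,1) (18,9)
edge 0: (1,33.5)→(9.5,1)  cross = 1·1 − 9.5·33.5 = -317.2500; (r_i+r_j)·cross = 10.5·-317.2500 = -3331.1250
edge 1: (9.5,1)→(18,9)  cross = 9.5·9 − 18·1 = 67.5000; (r_i+r_j)·cross = 27.5·67.5000 = 1856.2500
edge 2: (18,9)→(1,33.5)  cross = 18·33.5 − 1·9 = 594.0000; (r_i+r_j)·cross = 19·594.0000 = 11286.0000
Σcross = 344.2500 → A = |Σcross|/2 = 172.1250 mm²
Σ(r_i+r_j)·cross = 9811.1250 → first moment M = |Σ|/6 = 1635.1875
R_c = M/A = 1635.1875/172.1250 = 9.5000 mm
θ = 181° = 3.159046 rad
V = θ·R_c·A = 3.159046·9.5000·172.1250 = 5165.632 mm³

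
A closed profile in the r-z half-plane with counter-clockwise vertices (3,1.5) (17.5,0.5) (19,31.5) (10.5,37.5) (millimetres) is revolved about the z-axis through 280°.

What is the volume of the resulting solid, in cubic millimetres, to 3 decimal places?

Volume = 23800.939 mm³

Profile (r,z), 4 vertices: (3,1.5) (17.5,0.5) (19,31.5) (10.5,37.5)
edge 0: (3,1.5)→(17.5,0.5)  cross = 3·0.5 − 17.5·1.5 = -24.7500; (r_i+r_j)·cross = 20.5·-24.7500 = -507.3750
edge 1: (17.5,0.5)→(19,31.5)  cross = 17.5·31.5 − 19·0.5 = 541.7500; (r_i+r_j)·cross = 36.5·541.7500 = 19773.8750
edge 2: (19,31.5)→(10.5,37.5)  cross = 19·37.5 − 10.5·31.5 = 381.7500; (r_i+r_j)·cross = 29.5·381.7500 = 11261.6250
edge 3: (10.5,37.5)→(3,1.5)  cross = 10.5·1.5 − 3·37.5 = -96.7500; (r_i+r_j)·cross = 13.5·-96.7500 = -1306.1250
Σcross = 802.0000 → A = |Σcross|/2 = 401.0000 mm²
Σ(r_i+r_j)·cross = 29222.0000 → first moment M = |Σ|/6 = 4870.3333
R_c = M/A = 4870.3333/401.0000 = 12.1455 mm
θ = 280° = 4.886922 rad
V = θ·R_c·A = 4.886922·12.1455·401.0000 = 23800.939 mm³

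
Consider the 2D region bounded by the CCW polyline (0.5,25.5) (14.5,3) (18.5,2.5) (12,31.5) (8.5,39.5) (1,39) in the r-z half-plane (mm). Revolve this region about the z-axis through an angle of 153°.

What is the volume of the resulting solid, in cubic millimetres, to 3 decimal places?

Profile (r,z), 6 vertices: (0.5,25.5) (14.5,3) (18.5,2.5) (12,31.5) (8.5,39.5) (1,39)
edge 0: (0.5,25.5)→(14.5,3)  cross = 0.5·3 − 14.5·25.5 = -368.2500; (r_i+r_j)·cross = 15·-368.2500 = -5523.7500
edge 1: (14.5,3)→(18.5,2.5)  cross = 14.5·2.5 − 18.5·3 = -19.2500; (r_i+r_j)·cross = 33·-19.2500 = -635.2500
edge 2: (18.5,2.5)→(12,31.5)  cross = 18.5·31.5 − 12·2.5 = 552.7500; (r_i+r_j)·cross = 30.5·552.7500 = 16858.8750
edge 3: (12,31.5)→(8.5,39.5)  cross = 12·39.5 − 8.5·31.5 = 206.2500; (r_i+r_j)·cross = 20.5·206.2500 = 4228.1250
edge 4: (8.5,39.5)→(1,39)  cross = 8.5·39 − 1·39.5 = 292.0000; (r_i+r_j)·cross = 9.5·292.0000 = 2774.0000
edge 5: (1,39)→(0.5,25.5)  cross = 1·25.5 − 0.5·39 = 6.0000; (r_i+r_j)·cross = 1.5·6.0000 = 9.0000
Σcross = 669.5000 → A = |Σcross|/2 = 334.7500 mm²
Σ(r_i+r_j)·cross = 17711.0000 → first moment M = |Σ|/6 = 2951.8333
R_c = M/A = 2951.8333/334.7500 = 8.8180 mm
θ = 153° = 2.670354 rad
V = θ·R_c·A = 2.670354·8.8180·334.7500 = 7882.439 mm³

Volume = 7882.439 mm³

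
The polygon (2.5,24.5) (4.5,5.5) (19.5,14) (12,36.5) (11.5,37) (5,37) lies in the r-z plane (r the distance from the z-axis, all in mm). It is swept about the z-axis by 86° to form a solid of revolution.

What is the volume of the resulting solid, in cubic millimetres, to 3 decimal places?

Profile (r,z), 6 vertices: (2.5,24.5) (4.5,5.5) (19.5,14) (12,36.5) (11.5,37) (5,37)
edge 0: (2.5,24.5)→(4.5,5.5)  cross = 2.5·5.5 − 4.5·24.5 = -96.5000; (r_i+r_j)·cross = 7·-96.5000 = -675.5000
edge 1: (4.5,5.5)→(19.5,14)  cross = 4.5·14 − 19.5·5.5 = -44.2500; (r_i+r_j)·cross = 24·-44.2500 = -1062.0000
edge 2: (19.5,14)→(12,36.5)  cross = 19.5·36.5 − 12·14 = 543.7500; (r_i+r_j)·cross = 31.5·543.7500 = 17128.1250
edge 3: (12,36.5)→(11.5,37)  cross = 12·37 − 11.5·36.5 = 24.2500; (r_i+r_j)·cross = 23.5·24.2500 = 569.8750
edge 4: (11.5,37)→(5,37)  cross = 11.5·37 − 5·37 = 240.5000; (r_i+r_j)·cross = 16.5·240.5000 = 3968.2500
edge 5: (5,37)→(2.5,24.5)  cross = 5·24.5 − 2.5·37 = 30.0000; (r_i+r_j)·cross = 7.5·30.0000 = 225.0000
Σcross = 697.7500 → A = |Σcross|/2 = 348.8750 mm²
Σ(r_i+r_j)·cross = 20153.7500 → first moment M = |Σ|/6 = 3358.9583
R_c = M/A = 3358.9583/348.8750 = 9.6280 mm
θ = 86° = 1.500983 rad
V = θ·R_c·A = 1.500983·9.6280·348.8750 = 5041.740 mm³

Volume = 5041.740 mm³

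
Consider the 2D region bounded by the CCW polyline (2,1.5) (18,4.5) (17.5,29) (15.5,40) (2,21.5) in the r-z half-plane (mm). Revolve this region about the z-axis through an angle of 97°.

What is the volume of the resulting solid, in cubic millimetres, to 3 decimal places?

Profile (r,z), 5 vertices: (2,1.5) (18,4.5) (17.5,29) (15.5,40) (2,21.5)
edge 0: (2,1.5)→(18,4.5)  cross = 2·4.5 − 18·1.5 = -18.0000; (r_i+r_j)·cross = 20·-18.0000 = -360.0000
edge 1: (18,4.5)→(17.5,29)  cross = 18·29 − 17.5·4.5 = 443.2500; (r_i+r_j)·cross = 35.5·443.2500 = 15735.3750
edge 2: (17.5,29)→(15.5,40)  cross = 17.5·40 − 15.5·29 = 250.5000; (r_i+r_j)·cross = 33·250.5000 = 8266.5000
edge 3: (15.5,40)→(2,21.5)  cross = 15.5·21.5 − 2·40 = 253.2500; (r_i+r_j)·cross = 17.5·253.2500 = 4431.8750
edge 4: (2,21.5)→(2,1.5)  cross = 2·1.5 − 2·21.5 = -40.0000; (r_i+r_j)·cross = 4·-40.0000 = -160.0000
Σcross = 889.0000 → A = |Σcross|/2 = 444.5000 mm²
Σ(r_i+r_j)·cross = 27913.7500 → first moment M = |Σ|/6 = 4652.2917
R_c = M/A = 4652.2917/444.5000 = 10.4663 mm
θ = 97° = 1.692969 rad
V = θ·R_c·A = 1.692969·10.4663·444.5000 = 7876.187 mm³

Volume = 7876.187 mm³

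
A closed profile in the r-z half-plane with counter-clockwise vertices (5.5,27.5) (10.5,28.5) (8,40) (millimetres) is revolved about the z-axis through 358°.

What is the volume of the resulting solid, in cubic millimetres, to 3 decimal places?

Profile (r,z), 3 vertices: (5.5,27.5) (10.5,28.5) (8,40)
edge 0: (5.5,27.5)→(10.5,28.5)  cross = 5.5·28.5 − 10.5·27.5 = -132.0000; (r_i+r_j)·cross = 16·-132.0000 = -2112.0000
edge 1: (10.5,28.5)→(8,40)  cross = 10.5·40 − 8·28.5 = 192.0000; (r_i+r_j)·cross = 18.5·192.0000 = 3552.0000
edge 2: (8,40)→(5.5,27.5)  cross = 8·27.5 − 5.5·40 = 0.0000; (r_i+r_j)·cross = 13.5·0.0000 = 0.0000
Σcross = 60.0000 → A = |Σcross|/2 = 30.0000 mm²
Σ(r_i+r_j)·cross = 1440.0000 → first moment M = |Σ|/6 = 240.0000
R_c = M/A = 240.0000/30.0000 = 8.0000 mm
θ = 358° = 6.248279 rad
V = θ·R_c·A = 6.248279·8.0000·30.0000 = 1499.587 mm³

Volume = 1499.587 mm³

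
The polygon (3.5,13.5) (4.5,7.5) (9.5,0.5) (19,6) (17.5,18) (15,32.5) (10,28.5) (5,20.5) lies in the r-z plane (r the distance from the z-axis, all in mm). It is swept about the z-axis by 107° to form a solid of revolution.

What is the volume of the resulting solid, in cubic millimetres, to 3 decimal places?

Profile (r,z), 8 vertices: (3.5,13.5) (4.5,7.5) (9.5,0.5) (19,6) (17.5,18) (15,32.5) (10,28.5) (5,20.5)
edge 0: (3.5,13.5)→(4.5,7.5)  cross = 3.5·7.5 − 4.5·13.5 = -34.5000; (r_i+r_j)·cross = 8·-34.5000 = -276.0000
edge 1: (4.5,7.5)→(9.5,0.5)  cross = 4.5·0.5 − 9.5·7.5 = -69.0000; (r_i+r_j)·cross = 14·-69.0000 = -966.0000
edge 2: (9.5,0.5)→(19,6)  cross = 9.5·6 − 19·0.5 = 47.5000; (r_i+r_j)·cross = 28.5·47.5000 = 1353.7500
edge 3: (19,6)→(17.5,18)  cross = 19·18 − 17.5·6 = 237.0000; (r_i+r_j)·cross = 36.5·237.0000 = 8650.5000
edge 4: (17.5,18)→(15,32.5)  cross = 17.5·32.5 − 15·18 = 298.7500; (r_i+r_j)·cross = 32.5·298.7500 = 9709.3750
edge 5: (15,32.5)→(10,28.5)  cross = 15·28.5 − 10·32.5 = 102.5000; (r_i+r_j)·cross = 25·102.5000 = 2562.5000
edge 6: (10,28.5)→(5,20.5)  cross = 10·20.5 − 5·28.5 = 62.5000; (r_i+r_j)·cross = 15·62.5000 = 937.5000
edge 7: (5,20.5)→(3.5,13.5)  cross = 5·13.5 − 3.5·20.5 = -4.2500; (r_i+r_j)·cross = 8.5·-4.2500 = -36.1250
Σcross = 640.5000 → A = |Σcross|/2 = 320.2500 mm²
Σ(r_i+r_j)·cross = 21935.5000 → first moment M = |Σ|/6 = 3655.9167
R_c = M/A = 3655.9167/320.2500 = 11.4158 mm
θ = 107° = 1.867502 rad
V = θ·R_c·A = 1.867502·11.4158·320.2500 = 6827.433 mm³

Volume = 6827.433 mm³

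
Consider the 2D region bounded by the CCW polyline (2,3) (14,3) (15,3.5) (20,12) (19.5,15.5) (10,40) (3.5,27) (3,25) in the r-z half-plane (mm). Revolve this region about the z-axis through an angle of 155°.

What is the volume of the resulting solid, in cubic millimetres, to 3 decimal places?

Volume = 11912.952 mm³

Profile (r,z), 8 vertices: (2,3) (14,3) (15,3.5) (20,12) (19.5,15.5) (10,40) (3.5,27) (3,25)
edge 0: (2,3)→(14,3)  cross = 2·3 − 14·3 = -36.0000; (r_i+r_j)·cross = 16·-36.0000 = -576.0000
edge 1: (14,3)→(15,3.5)  cross = 14·3.5 − 15·3 = 4.0000; (r_i+r_j)·cross = 29·4.0000 = 116.0000
edge 2: (15,3.5)→(20,12)  cross = 15·12 − 20·3.5 = 110.0000; (r_i+r_j)·cross = 35·110.0000 = 3850.0000
edge 3: (20,12)→(19.5,15.5)  cross = 20·15.5 − 19.5·12 = 76.0000; (r_i+r_j)·cross = 39.5·76.0000 = 3002.0000
edge 4: (19.5,15.5)→(10,40)  cross = 19.5·40 − 10·15.5 = 625.0000; (r_i+r_j)·cross = 29.5·625.0000 = 18437.5000
edge 5: (10,40)→(3.5,27)  cross = 10·27 − 3.5·40 = 130.0000; (r_i+r_j)·cross = 13.5·130.0000 = 1755.0000
edge 6: (3.5,27)→(3,25)  cross = 3.5·25 − 3·27 = 6.5000; (r_i+r_j)·cross = 6.5·6.5000 = 42.2500
edge 7: (3,25)→(2,3)  cross = 3·3 − 2·25 = -41.0000; (r_i+r_j)·cross = 5·-41.0000 = -205.0000
Σcross = 874.5000 → A = |Σcross|/2 = 437.2500 mm²
Σ(r_i+r_j)·cross = 26421.7500 → first moment M = |Σ|/6 = 4403.6250
R_c = M/A = 4403.6250/437.2500 = 10.0712 mm
θ = 155° = 2.705260 rad
V = θ·R_c·A = 2.705260·10.0712·437.2500 = 11912.952 mm³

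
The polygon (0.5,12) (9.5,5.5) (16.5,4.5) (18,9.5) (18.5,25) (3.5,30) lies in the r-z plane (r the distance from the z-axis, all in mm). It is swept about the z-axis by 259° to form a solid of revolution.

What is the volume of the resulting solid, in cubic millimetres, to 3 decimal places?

Profile (r,z), 6 vertices: (0.5,12) (9.5,5.5) (16.5,4.5) (18,9.5) (18.5,25) (3.5,30)
edge 0: (0.5,12)→(9.5,5.5)  cross = 0.5·5.5 − 9.5·12 = -111.2500; (r_i+r_j)·cross = 10·-111.2500 = -1112.5000
edge 1: (9.5,5.5)→(16.5,4.5)  cross = 9.5·4.5 − 16.5·5.5 = -48.0000; (r_i+r_j)·cross = 26·-48.0000 = -1248.0000
edge 2: (16.5,4.5)→(18,9.5)  cross = 16.5·9.5 − 18·4.5 = 75.7500; (r_i+r_j)·cross = 34.5·75.7500 = 2613.3750
edge 3: (18,9.5)→(18.5,25)  cross = 18·25 − 18.5·9.5 = 274.2500; (r_i+r_j)·cross = 36.5·274.2500 = 10010.1250
edge 4: (18.5,25)→(3.5,30)  cross = 18.5·30 − 3.5·25 = 467.5000; (r_i+r_j)·cross = 22·467.5000 = 10285.0000
edge 5: (3.5,30)→(0.5,12)  cross = 3.5·12 − 0.5·30 = 27.0000; (r_i+r_j)·cross = 4·27.0000 = 108.0000
Σcross = 685.2500 → A = |Σcross|/2 = 342.6250 mm²
Σ(r_i+r_j)·cross = 20656.0000 → first moment M = |Σ|/6 = 3442.6667
R_c = M/A = 3442.6667/342.6250 = 10.0479 mm
θ = 259° = 4.520403 rad
V = θ·R_c·A = 4.520403·10.0479·342.6250 = 15562.240 mm³

Volume = 15562.240 mm³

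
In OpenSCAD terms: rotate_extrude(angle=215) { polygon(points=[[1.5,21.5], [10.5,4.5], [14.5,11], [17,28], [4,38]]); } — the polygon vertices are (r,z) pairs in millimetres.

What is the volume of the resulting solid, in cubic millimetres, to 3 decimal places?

Volume = 10569.579 mm³

Profile (r,z), 5 vertices: (1.5,21.5) (10.5,4.5) (14.5,11) (17,28) (4,38)
edge 0: (1.5,21.5)→(10.5,4.5)  cross = 1.5·4.5 − 10.5·21.5 = -219.0000; (r_i+r_j)·cross = 12·-219.0000 = -2628.0000
edge 1: (10.5,4.5)→(14.5,11)  cross = 10.5·11 − 14.5·4.5 = 50.2500; (r_i+r_j)·cross = 25·50.2500 = 1256.2500
edge 2: (14.5,11)→(17,28)  cross = 14.5·28 − 17·11 = 219.0000; (r_i+r_j)·cross = 31.5·219.0000 = 6898.5000
edge 3: (17,28)→(4,38)  cross = 17·38 − 4·28 = 534.0000; (r_i+r_j)·cross = 21·534.0000 = 11214.0000
edge 4: (4,38)→(1.5,21.5)  cross = 4·21.5 − 1.5·38 = 29.0000; (r_i+r_j)·cross = 5.5·29.0000 = 159.5000
Σcross = 613.2500 → A = |Σcross|/2 = 306.6250 mm²
Σ(r_i+r_j)·cross = 16900.2500 → first moment M = |Σ|/6 = 2816.7083
R_c = M/A = 2816.7083/306.6250 = 9.1862 mm
θ = 215° = 3.752458 rad
V = θ·R_c·A = 3.752458·9.1862·306.6250 = 10569.579 mm³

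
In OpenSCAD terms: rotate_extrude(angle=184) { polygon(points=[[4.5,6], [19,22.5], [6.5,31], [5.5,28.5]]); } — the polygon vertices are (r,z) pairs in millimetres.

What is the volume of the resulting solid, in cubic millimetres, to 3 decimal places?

Volume = 5467.418 mm³

Profile (r,z), 4 vertices: (4.5,6) (19,22.5) (6.5,31) (5.5,28.5)
edge 0: (4.5,6)→(19,22.5)  cross = 4.5·22.5 − 19·6 = -12.7500; (r_i+r_j)·cross = 23.5·-12.7500 = -299.6250
edge 1: (19,22.5)→(6.5,31)  cross = 19·31 − 6.5·22.5 = 442.7500; (r_i+r_j)·cross = 25.5·442.7500 = 11290.1250
edge 2: (6.5,31)→(5.5,28.5)  cross = 6.5·28.5 − 5.5·31 = 14.7500; (r_i+r_j)·cross = 12·14.7500 = 177.0000
edge 3: (5.5,28.5)→(4.5,6)  cross = 5.5·6 − 4.5·28.5 = -95.2500; (r_i+r_j)·cross = 10·-95.2500 = -952.5000
Σcross = 349.5000 → A = |Σcross|/2 = 174.7500 mm²
Σ(r_i+r_j)·cross = 10215.0000 → first moment M = |Σ|/6 = 1702.5000
R_c = M/A = 1702.5000/174.7500 = 9.7425 mm
θ = 184° = 3.211406 rad
V = θ·R_c·A = 3.211406·9.7425·174.7500 = 5467.418 mm³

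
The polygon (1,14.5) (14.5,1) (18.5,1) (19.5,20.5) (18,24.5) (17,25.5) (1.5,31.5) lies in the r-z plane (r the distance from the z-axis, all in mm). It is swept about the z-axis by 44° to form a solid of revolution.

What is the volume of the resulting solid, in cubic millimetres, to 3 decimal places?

Volume = 3204.314 mm³

Profile (r,z), 7 vertices: (1,14.5) (14.5,1) (18.5,1) (19.5,20.5) (18,24.5) (17,25.5) (1.5,31.5)
edge 0: (1,14.5)→(14.5,1)  cross = 1·1 − 14.5·14.5 = -209.2500; (r_i+r_j)·cross = 15.5·-209.2500 = -3243.3750
edge 1: (14.5,1)→(18.5,1)  cross = 14.5·1 − 18.5·1 = -4.0000; (r_i+r_j)·cross = 33·-4.0000 = -132.0000
edge 2: (18.5,1)→(19.5,20.5)  cross = 18.5·20.5 − 19.5·1 = 359.7500; (r_i+r_j)·cross = 38·359.7500 = 13670.5000
edge 3: (19.5,20.5)→(18,24.5)  cross = 19.5·24.5 − 18·20.5 = 108.7500; (r_i+r_j)·cross = 37.5·108.7500 = 4078.1250
edge 4: (18,24.5)→(17,25.5)  cross = 18·25.5 − 17·24.5 = 42.5000; (r_i+r_j)·cross = 35·42.5000 = 1487.5000
edge 5: (17,25.5)→(1.5,31.5)  cross = 17·31.5 − 1.5·25.5 = 497.2500; (r_i+r_j)·cross = 18.5·497.2500 = 9199.1250
edge 6: (1.5,31.5)→(1,14.5)  cross = 1.5·14.5 − 1·31.5 = -9.7500; (r_i+r_j)·cross = 2.5·-9.7500 = -24.3750
Σcross = 785.2500 → A = |Σcross|/2 = 392.6250 mm²
Σ(r_i+r_j)·cross = 25035.5000 → first moment M = |Σ|/6 = 4172.5833
R_c = M/A = 4172.5833/392.6250 = 10.6274 mm
θ = 44° = 0.767945 rad
V = θ·R_c·A = 0.767945·10.6274·392.6250 = 3204.314 mm³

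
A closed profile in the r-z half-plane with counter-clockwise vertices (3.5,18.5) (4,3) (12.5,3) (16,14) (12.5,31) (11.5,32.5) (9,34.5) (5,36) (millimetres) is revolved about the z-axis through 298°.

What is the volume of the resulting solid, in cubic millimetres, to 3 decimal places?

Profile (r,z), 8 vertices: (3.5,18.5) (4,3) (12.5,3) (16,14) (12.5,31) (11.5,32.5) (9,34.5) (5,36)
edge 0: (3.5,18.5)→(4,3)  cross = 3.5·3 − 4·18.5 = -63.5000; (r_i+r_j)·cross = 7.5·-63.5000 = -476.2500
edge 1: (4,3)→(12.5,3)  cross = 4·3 − 12.5·3 = -25.5000; (r_i+r_j)·cross = 16.5·-25.5000 = -420.7500
edge 2: (12.5,3)→(16,14)  cross = 12.5·14 − 16·3 = 127.0000; (r_i+r_j)·cross = 28.5·127.0000 = 3619.5000
edge 3: (16,14)→(12.5,31)  cross = 16·31 − 12.5·14 = 321.0000; (r_i+r_j)·cross = 28.5·321.0000 = 9148.5000
edge 4: (12.5,31)→(11.5,32.5)  cross = 12.5·32.5 − 11.5·31 = 49.7500; (r_i+r_j)·cross = 24·49.7500 = 1194.0000
edge 5: (11.5,32.5)→(9,34.5)  cross = 11.5·34.5 − 9·32.5 = 104.2500; (r_i+r_j)·cross = 20.5·104.2500 = 2137.1250
edge 6: (9,34.5)→(5,36)  cross = 9·36 − 5·34.5 = 151.5000; (r_i+r_j)·cross = 14·151.5000 = 2121.0000
edge 7: (5,36)→(3.5,18.5)  cross = 5·18.5 − 3.5·36 = -33.5000; (r_i+r_j)·cross = 8.5·-33.5000 = -284.7500
Σcross = 631.0000 → A = |Σcross|/2 = 315.5000 mm²
Σ(r_i+r_j)·cross = 17038.3750 → first moment M = |Σ|/6 = 2839.7292
R_c = M/A = 2839.7292/315.5000 = 9.0007 mm
θ = 298° = 5.201081 rad
V = θ·R_c·A = 5.201081·9.0007·315.5000 = 14769.662 mm³

Volume = 14769.662 mm³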